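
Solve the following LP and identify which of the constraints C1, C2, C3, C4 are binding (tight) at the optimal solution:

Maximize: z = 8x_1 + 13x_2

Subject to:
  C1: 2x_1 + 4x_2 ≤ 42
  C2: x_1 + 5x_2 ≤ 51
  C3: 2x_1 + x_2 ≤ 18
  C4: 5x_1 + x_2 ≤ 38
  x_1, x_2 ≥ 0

At x_1 = 5, x_2 = 8, compute slack b - a·x for each constraint:
  C1: 42 − 42 = 0  (binding)
  C2: 51 − 45 = 6  (slack)
  C3: 18 − 18 = 0  (binding)
  C4: 38 − 33 = 5  (slack)

Optimal: x_1 = 5, x_2 = 8
Binding: C1, C3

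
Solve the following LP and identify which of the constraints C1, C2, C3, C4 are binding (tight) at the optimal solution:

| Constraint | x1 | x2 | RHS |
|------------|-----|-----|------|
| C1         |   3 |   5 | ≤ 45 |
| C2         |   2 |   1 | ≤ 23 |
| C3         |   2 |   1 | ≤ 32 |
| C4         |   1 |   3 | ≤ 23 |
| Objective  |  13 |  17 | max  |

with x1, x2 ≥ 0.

At x1 = 10, x2 = 3, compute slack b - a·x for each constraint:
  C1: 45 − 45 = 0  (binding)
  C2: 23 − 23 = 0  (binding)
  C3: 32 − 23 = 9  (slack)
  C4: 23 − 19 = 4  (slack)

Optimal: x1 = 10, x2 = 3
Binding: C1, C2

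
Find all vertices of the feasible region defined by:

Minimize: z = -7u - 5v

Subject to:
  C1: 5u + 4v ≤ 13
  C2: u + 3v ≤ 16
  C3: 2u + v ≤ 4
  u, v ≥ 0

(0, 0), (2, 0), (1, 2), (0, 3.25)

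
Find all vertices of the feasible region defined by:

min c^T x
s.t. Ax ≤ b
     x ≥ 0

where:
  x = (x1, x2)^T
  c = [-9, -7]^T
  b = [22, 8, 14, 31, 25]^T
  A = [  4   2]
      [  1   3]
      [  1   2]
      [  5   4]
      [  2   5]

(0, 0), (5.5, 0), (5, 1), (0, 2.667)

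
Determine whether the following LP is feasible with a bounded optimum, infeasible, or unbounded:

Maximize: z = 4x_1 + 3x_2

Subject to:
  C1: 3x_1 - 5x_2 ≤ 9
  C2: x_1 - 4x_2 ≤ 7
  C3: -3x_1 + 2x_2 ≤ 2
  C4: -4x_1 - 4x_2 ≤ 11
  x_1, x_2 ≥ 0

Unbounded (objective can increase without bound)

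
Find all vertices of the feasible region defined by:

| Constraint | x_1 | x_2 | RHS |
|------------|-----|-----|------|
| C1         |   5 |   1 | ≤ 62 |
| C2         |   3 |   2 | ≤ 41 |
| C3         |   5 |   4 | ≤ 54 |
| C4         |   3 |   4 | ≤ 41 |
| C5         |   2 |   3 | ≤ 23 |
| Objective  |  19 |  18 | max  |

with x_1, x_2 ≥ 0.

(0, 0), (10.8, 0), (10, 1), (0, 7.667)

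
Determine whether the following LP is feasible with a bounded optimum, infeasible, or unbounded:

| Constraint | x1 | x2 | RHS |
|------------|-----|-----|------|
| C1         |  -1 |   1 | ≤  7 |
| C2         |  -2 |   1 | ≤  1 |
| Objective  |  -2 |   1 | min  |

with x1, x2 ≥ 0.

Unbounded (objective can decrease without bound)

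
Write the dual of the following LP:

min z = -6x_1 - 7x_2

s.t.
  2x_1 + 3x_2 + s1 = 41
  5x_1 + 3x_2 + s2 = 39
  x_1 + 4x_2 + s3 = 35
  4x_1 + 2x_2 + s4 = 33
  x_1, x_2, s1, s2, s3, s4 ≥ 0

Primal min cᵀx s.t. Ax ≤ b, x ≥ 0  →  Dual max −bᵀy s.t. Aᵀy ≥ −c, y ≥ 0.

Maximize: z = -41y1 - 39y2 - 35y3 - 33y4

Subject to:
  2y1 + 5y2 + y3 + 4y4 ≥ 6
  3y1 + 3y2 + 4y3 + 2y4 ≥ 7
  y1, y2, y3, y4 ≥ 0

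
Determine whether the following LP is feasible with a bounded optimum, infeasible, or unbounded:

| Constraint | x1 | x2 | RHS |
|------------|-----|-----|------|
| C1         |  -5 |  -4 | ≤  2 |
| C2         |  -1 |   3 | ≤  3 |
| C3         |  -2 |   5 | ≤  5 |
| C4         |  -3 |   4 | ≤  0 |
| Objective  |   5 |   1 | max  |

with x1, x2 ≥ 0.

Unbounded (objective can increase without bound)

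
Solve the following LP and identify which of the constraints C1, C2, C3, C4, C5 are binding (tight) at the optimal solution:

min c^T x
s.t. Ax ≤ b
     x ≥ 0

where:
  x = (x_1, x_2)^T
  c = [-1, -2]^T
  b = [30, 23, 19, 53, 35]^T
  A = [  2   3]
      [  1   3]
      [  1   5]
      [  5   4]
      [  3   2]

At x_1 = 9, x_2 = 2, compute slack b - a·x for each constraint:
  C1: 30 − 24 = 6  (slack)
  C2: 23 − 15 = 8  (slack)
  C3: 19 − 19 = 0  (binding)
  C4: 53 − 53 = 0  (binding)
  C5: 35 − 31 = 4  (slack)

Optimal: x_1 = 9, x_2 = 2
Binding: C3, C4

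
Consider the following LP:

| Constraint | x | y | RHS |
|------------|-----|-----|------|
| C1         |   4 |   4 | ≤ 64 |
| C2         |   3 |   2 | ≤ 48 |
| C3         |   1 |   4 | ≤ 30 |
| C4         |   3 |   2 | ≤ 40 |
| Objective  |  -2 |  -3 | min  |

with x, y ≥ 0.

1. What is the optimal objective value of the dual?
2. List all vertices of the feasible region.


1. -35
2. (0, 0), (13.33, 0), (10, 5), (0, 7.5)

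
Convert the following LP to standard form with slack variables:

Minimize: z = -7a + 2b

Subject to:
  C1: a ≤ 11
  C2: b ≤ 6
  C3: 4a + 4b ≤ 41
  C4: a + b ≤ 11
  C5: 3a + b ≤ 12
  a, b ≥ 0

min z = -7a + 2b

s.t.
  a + s1 = 11
  b + s2 = 6
  4a + 4b + s3 = 41
  a + b + s4 = 11
  3a + b + s5 = 12
  a, b, s1, s2, s3, s4, s5 ≥ 0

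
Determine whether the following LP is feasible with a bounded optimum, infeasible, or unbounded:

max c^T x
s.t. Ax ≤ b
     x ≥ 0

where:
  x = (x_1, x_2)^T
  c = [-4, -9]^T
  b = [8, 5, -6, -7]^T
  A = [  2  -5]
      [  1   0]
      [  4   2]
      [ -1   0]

Infeasible (no feasible solution exists)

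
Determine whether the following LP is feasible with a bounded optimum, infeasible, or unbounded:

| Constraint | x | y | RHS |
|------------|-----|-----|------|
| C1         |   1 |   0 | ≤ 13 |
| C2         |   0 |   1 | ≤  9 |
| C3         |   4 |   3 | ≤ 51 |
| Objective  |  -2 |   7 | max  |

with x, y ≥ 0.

Feasible with a bounded optimal solution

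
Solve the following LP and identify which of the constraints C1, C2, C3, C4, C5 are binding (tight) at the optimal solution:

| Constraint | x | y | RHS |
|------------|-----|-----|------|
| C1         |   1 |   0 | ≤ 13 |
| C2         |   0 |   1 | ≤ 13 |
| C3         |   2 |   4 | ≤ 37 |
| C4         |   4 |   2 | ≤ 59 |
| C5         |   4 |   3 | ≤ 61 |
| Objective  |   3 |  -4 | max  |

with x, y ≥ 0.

At x = 13, y = 0, compute slack b - a·x for each constraint:
  C1: 13 − 13 = 0  (binding)
  C2: 13 − 0 = 13  (slack)
  C3: 37 − 26 = 11  (slack)
  C4: 59 − 52 = 7  (slack)
  C5: 61 − 52 = 9  (slack)

Optimal: x = 13, y = 0
Binding: C1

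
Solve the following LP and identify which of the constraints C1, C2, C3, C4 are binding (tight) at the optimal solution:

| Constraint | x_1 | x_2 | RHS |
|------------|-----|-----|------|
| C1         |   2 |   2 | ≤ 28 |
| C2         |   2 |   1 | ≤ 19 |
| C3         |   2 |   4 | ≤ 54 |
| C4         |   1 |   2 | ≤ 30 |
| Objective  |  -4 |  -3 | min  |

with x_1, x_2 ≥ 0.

At x_1 = 5, x_2 = 9, compute slack b - a·x for each constraint:
  C1: 28 − 28 = 0  (binding)
  C2: 19 − 19 = 0  (binding)
  C3: 54 − 46 = 8  (slack)
  C4: 30 − 23 = 7  (slack)

Optimal: x_1 = 5, x_2 = 9
Binding: C1, C2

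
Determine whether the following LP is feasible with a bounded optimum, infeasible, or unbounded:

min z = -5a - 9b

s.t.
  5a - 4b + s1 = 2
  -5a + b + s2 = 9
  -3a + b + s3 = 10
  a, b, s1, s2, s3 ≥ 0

Unbounded (objective can decrease without bound)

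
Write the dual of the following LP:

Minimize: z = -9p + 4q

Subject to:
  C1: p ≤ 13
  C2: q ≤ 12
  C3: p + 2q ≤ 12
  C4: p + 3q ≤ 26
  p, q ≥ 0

Primal min cᵀx s.t. Ax ≤ b, x ≥ 0  →  Dual max −bᵀy s.t. Aᵀy ≥ −c, y ≥ 0.

Maximize: z = -13y1 - 12y2 - 12y3 - 26y4

Subject to:
  y1 + y3 + y4 ≥ 9
  y2 + 2y3 + 3y4 ≥ -4
  y1, y2, y3, y4 ≥ 0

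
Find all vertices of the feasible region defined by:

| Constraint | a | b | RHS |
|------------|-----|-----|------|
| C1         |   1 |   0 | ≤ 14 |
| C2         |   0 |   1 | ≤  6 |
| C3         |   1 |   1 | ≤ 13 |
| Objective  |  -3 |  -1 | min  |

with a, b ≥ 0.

(0, 0), (13, 0), (7, 6), (0, 6)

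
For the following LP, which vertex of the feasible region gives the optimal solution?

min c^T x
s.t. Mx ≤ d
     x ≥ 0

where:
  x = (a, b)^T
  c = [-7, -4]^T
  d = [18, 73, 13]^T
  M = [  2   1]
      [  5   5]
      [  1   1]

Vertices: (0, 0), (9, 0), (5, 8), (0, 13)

Evaluate the objective at each vertex of the feasible region:
  z(0, 0) = 0
  z(9, 0) = -63
  z(5, 8) = -67  ←
  z(0, 13) = -52
The minimum is at a = 5, b = 8.

(5, 8)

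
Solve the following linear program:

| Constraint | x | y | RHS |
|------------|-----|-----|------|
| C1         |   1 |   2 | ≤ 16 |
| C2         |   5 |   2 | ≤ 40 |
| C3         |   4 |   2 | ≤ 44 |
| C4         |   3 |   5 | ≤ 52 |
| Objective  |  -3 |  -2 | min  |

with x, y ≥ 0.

Evaluate the objective at each vertex of the feasible region:
  z(0, 0) = 0
  z(8, 0) = -24
  z(6, 5) = -28  ←
  z(0, 8) = -16
The minimum is at x = 6, y = 5.

x = 6, y = 5, z = -28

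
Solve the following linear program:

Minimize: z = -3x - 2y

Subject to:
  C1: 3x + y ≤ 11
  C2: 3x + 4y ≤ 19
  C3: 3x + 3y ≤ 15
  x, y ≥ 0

Evaluate the objective at each vertex of the feasible region:
  z(0, 0) = 0
  z(3.667, 0) = -11
  z(3, 2) = -13  ←
  z(1, 4) = -11
  z(0, 4.75) = -9.5
The minimum is at x = 3, y = 2.

x = 3, y = 2, z = -13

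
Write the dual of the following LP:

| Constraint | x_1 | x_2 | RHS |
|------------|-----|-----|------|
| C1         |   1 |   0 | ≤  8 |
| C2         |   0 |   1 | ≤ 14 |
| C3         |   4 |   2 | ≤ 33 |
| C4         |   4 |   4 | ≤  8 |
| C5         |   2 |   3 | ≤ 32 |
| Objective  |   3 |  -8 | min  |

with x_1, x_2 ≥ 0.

Primal min cᵀx s.t. Ax ≤ b, x ≥ 0  →  Dual max −bᵀy s.t. Aᵀy ≥ −c, y ≥ 0.

Maximize: z = -8y1 - 14y2 - 33y3 - 8y4 - 32y5

Subject to:
  y1 + 4y3 + 4y4 + 2y5 ≥ -3
  y2 + 2y3 + 4y4 + 3y5 ≥ 8
  y1, y2, y3, y4, y5 ≥ 0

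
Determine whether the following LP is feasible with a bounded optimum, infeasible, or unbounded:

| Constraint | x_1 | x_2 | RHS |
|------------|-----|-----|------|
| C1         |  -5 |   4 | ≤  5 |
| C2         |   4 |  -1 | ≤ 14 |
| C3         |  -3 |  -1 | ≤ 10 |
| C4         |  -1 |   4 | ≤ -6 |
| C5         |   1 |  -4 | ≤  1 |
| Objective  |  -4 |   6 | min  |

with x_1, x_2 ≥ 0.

Infeasible (no feasible solution exists)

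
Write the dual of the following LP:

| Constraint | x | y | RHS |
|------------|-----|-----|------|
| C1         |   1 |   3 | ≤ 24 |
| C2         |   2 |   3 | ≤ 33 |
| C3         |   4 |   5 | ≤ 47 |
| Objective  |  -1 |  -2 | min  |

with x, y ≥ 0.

Primal min cᵀx s.t. Ax ≤ b, x ≥ 0  →  Dual max −bᵀy s.t. Aᵀy ≥ −c, y ≥ 0.

Maximize: z = -24y1 - 33y2 - 47y3

Subject to:
  y1 + 2y2 + 4y3 ≥ 1
  3y1 + 3y2 + 5y3 ≥ 2
  y1, y2, y3 ≥ 0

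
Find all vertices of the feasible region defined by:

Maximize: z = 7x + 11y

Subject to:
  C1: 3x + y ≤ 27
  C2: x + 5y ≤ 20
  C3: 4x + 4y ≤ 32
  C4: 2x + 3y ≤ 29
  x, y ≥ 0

(0, 0), (8, 0), (5, 3), (0, 4)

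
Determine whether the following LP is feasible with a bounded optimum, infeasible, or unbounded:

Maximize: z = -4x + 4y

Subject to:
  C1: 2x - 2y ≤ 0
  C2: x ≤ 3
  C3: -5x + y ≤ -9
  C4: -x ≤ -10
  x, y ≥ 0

Infeasible (no feasible solution exists)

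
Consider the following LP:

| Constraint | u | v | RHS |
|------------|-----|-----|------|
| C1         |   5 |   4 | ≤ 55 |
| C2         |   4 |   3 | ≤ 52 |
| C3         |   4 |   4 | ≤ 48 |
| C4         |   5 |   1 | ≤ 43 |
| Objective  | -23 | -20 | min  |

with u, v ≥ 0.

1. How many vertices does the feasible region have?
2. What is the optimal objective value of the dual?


1. 5
2. -261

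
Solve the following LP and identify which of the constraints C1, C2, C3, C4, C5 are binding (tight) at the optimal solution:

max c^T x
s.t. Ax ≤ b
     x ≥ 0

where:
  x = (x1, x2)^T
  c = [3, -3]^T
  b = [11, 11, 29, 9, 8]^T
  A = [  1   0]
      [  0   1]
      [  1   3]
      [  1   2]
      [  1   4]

At x1 = 8, x2 = 0, compute slack b - a·x for each constraint:
  C1: 11 − 8 = 3  (slack)
  C2: 11 − 0 = 11  (slack)
  C3: 29 − 8 = 21  (slack)
  C4: 9 − 8 = 1  (slack)
  C5: 8 − 8 = 0  (binding)

Optimal: x1 = 8, x2 = 0
Binding: C5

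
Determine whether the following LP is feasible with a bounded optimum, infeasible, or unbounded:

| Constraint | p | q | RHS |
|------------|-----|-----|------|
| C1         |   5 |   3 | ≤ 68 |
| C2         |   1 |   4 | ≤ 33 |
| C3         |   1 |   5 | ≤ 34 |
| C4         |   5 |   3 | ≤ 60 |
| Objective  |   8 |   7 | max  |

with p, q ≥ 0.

Feasible with a bounded optimal solution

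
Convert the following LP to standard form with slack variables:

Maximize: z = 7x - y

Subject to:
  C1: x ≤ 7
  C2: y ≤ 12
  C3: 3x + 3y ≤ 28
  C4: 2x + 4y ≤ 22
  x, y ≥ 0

max z = 7x - y

s.t.
  x + s1 = 7
  y + s2 = 12
  3x + 3y + s3 = 28
  2x + 4y + s4 = 22
  x, y, s1, s2, s3, s4 ≥ 0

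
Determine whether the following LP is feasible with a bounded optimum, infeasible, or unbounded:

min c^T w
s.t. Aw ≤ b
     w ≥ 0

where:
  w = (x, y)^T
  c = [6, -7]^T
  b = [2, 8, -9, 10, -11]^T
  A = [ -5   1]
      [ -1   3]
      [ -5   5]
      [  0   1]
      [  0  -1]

Infeasible (no feasible solution exists)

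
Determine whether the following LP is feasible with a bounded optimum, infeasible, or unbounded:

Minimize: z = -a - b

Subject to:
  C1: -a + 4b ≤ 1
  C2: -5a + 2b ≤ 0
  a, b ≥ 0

Unbounded (objective can decrease without bound)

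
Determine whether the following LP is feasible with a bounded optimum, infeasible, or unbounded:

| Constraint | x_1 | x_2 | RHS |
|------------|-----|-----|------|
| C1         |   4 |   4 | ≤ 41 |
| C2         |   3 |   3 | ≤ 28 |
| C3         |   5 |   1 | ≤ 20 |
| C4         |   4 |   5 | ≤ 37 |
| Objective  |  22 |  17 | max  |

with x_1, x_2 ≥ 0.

Feasible with a bounded optimal solution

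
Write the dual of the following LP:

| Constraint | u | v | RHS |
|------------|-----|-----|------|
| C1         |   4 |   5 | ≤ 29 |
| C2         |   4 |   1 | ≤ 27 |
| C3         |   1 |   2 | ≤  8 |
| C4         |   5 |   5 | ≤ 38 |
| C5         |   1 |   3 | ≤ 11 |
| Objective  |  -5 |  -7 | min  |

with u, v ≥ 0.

Primal min cᵀx s.t. Ax ≤ b, x ≥ 0  →  Dual max −bᵀy s.t. Aᵀy ≥ −c, y ≥ 0.

Maximize: z = -29y1 - 27y2 - 8y3 - 38y4 - 11y5

Subject to:
  4y1 + 4y2 + y3 + 5y4 + y5 ≥ 5
  5y1 + y2 + 2y3 + 5y4 + 3y5 ≥ 7
  y1, y2, y3, y4, y5 ≥ 0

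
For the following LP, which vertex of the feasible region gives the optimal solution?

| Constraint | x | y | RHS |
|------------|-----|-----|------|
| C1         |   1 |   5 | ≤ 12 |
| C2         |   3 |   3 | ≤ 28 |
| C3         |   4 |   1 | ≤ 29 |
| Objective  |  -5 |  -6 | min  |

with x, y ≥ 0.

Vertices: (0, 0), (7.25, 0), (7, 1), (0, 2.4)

Evaluate the objective at each vertex of the feasible region:
  z(0, 0) = 0
  z(7.25, 0) = -36.25
  z(7, 1) = -41  ←
  z(0, 2.4) = -14.4
The minimum is at x = 7, y = 1.

(7, 1)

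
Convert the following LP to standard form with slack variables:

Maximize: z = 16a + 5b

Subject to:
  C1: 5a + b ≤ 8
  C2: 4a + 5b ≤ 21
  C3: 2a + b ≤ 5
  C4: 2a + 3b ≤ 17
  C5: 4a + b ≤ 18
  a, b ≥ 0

max z = 16a + 5b

s.t.
  5a + b + s1 = 8
  4a + 5b + s2 = 21
  2a + b + s3 = 5
  2a + 3b + s4 = 17
  4a + b + s5 = 18
  a, b, s1, s2, s3, s4, s5 ≥ 0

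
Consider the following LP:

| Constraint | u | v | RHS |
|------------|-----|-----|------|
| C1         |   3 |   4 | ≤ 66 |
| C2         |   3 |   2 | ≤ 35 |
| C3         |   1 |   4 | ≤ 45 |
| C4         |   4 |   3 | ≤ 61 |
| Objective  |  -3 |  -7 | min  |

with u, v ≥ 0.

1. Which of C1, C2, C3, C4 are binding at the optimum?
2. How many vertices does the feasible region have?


1. C2, C3
2. 4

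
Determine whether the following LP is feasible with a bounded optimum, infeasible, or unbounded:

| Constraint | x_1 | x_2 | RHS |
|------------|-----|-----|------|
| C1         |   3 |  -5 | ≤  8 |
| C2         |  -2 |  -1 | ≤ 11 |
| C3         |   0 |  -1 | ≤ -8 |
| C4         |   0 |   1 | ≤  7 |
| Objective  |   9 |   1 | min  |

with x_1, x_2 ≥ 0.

Infeasible (no feasible solution exists)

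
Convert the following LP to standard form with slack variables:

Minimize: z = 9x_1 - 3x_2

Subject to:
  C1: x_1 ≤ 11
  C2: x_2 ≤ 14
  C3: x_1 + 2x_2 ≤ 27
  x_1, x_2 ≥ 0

min z = 9x_1 - 3x_2

s.t.
  x_1 + s1 = 11
  x_2 + s2 = 14
  x_1 + 2x_2 + s3 = 27
  x_1, x_2, s1, s2, s3 ≥ 0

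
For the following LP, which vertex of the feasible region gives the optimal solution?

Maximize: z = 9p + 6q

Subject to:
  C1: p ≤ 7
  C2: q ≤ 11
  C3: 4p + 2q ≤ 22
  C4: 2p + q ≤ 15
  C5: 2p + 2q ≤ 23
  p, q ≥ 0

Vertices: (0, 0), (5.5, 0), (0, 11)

Evaluate the objective at each vertex of the feasible region:
  z(0, 0) = 0
  z(5.5, 0) = 49.5
  z(0, 11) = 66  ←
The maximum is at p = 0, q = 11.

(0, 11)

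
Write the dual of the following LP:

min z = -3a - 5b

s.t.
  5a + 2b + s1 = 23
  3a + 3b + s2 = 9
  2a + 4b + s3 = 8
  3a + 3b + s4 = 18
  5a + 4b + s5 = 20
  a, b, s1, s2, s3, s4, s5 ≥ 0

Primal min cᵀx s.t. Ax ≤ b, x ≥ 0  →  Dual max −bᵀy s.t. Aᵀy ≥ −c, y ≥ 0.

Maximize: z = -23y1 - 9y2 - 8y3 - 18y4 - 20y5

Subject to:
  5y1 + 3y2 + 2y3 + 3y4 + 5y5 ≥ 3
  2y1 + 3y2 + 4y3 + 3y4 + 4y5 ≥ 5
  y1, y2, y3, y4, y5 ≥ 0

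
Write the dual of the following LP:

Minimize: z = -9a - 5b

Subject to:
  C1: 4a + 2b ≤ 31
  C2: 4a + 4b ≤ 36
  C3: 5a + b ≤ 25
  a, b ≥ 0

Primal min cᵀx s.t. Ax ≤ b, x ≥ 0  →  Dual max −bᵀy s.t. Aᵀy ≥ −c, y ≥ 0.

Maximize: z = -31y1 - 36y2 - 25y3

Subject to:
  4y1 + 4y2 + 5y3 ≥ 9
  2y1 + 4y2 + y3 ≥ 5
  y1, y2, y3 ≥ 0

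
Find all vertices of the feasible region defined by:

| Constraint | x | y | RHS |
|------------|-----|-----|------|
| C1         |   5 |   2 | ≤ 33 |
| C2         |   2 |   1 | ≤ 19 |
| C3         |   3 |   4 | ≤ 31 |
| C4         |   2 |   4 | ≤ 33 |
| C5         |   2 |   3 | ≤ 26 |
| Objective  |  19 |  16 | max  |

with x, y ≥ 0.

(0, 0), (6.6, 0), (5, 4), (0, 7.75)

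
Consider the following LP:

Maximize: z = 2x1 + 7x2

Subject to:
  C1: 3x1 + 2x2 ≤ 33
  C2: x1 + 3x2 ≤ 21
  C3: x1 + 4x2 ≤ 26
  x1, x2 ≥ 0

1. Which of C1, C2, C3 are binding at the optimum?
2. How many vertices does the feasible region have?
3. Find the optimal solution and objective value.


1. C2, C3
2. 5
3. x1 = 6, x2 = 5, z = 47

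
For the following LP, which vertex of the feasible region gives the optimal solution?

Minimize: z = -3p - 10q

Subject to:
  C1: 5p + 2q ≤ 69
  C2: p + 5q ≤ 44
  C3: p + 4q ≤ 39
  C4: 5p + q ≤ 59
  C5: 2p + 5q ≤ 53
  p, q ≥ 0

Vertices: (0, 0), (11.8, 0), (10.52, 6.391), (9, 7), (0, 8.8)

Evaluate the objective at each vertex of the feasible region:
  z(0, 0) = 0
  z(11.8, 0) = -35.4
  z(10.52, 6.391) = -95.48
  z(9, 7) = -97  ←
  z(0, 8.8) = -88
The minimum is at p = 9, q = 7.

(9, 7)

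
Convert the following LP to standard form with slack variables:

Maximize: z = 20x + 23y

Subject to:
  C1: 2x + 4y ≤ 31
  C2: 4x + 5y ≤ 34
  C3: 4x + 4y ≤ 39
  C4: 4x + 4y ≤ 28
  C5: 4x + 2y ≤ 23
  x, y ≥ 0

max z = 20x + 23y

s.t.
  2x + 4y + s1 = 31
  4x + 5y + s2 = 34
  4x + 4y + s3 = 39
  4x + 4y + s4 = 28
  4x + 2y + s5 = 23
  x, y, s1, s2, s3, s4, s5 ≥ 0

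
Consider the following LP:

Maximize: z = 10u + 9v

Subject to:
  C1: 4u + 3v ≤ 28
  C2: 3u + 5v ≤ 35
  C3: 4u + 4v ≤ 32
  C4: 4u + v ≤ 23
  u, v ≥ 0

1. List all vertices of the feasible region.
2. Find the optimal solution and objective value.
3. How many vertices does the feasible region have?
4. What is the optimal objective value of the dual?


1. (0, 0), (5.75, 0), (5.125, 2.5), (4, 4), (2.5, 5.5), (0, 7)
2. u = 4, v = 4, z = 76
3. 6
4. 76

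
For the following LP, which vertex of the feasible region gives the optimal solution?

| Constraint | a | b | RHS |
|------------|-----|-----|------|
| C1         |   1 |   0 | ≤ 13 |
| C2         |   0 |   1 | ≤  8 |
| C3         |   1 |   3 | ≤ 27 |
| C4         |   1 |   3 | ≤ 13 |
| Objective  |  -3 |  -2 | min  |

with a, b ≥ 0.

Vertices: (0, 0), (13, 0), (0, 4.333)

Evaluate the objective at each vertex of the feasible region:
  z(0, 0) = 0
  z(13, 0) = -39  ←
  z(0, 4.333) = -8.667
The minimum is at a = 13, b = 0.

(13, 0)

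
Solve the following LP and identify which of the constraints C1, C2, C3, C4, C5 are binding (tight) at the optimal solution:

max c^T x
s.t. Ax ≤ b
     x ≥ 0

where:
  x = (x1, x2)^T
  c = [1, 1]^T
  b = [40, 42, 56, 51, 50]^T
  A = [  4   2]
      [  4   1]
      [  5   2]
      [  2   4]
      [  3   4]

At x1 = 6, x2 = 8, compute slack b - a·x for each constraint:
  C1: 40 − 40 = 0  (binding)
  C2: 42 − 32 = 10  (slack)
  C3: 56 − 46 = 10  (slack)
  C4: 51 − 44 = 7  (slack)
  C5: 50 − 50 = 0  (binding)

Optimal: x1 = 6, x2 = 8
Binding: C1, C5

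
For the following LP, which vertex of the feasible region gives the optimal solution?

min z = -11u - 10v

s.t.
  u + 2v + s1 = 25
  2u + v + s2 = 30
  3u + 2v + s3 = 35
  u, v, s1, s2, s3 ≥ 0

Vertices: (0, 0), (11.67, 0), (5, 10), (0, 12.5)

Evaluate the objective at each vertex of the feasible region:
  z(0, 0) = 0
  z(11.67, 0) = -128.3
  z(5, 10) = -155  ←
  z(0, 12.5) = -125
The minimum is at u = 5, v = 10.

(5, 10)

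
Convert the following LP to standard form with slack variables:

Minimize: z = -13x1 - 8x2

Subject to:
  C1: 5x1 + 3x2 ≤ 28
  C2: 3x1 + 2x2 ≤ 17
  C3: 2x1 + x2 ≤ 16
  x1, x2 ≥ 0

min z = -13x1 - 8x2

s.t.
  5x1 + 3x2 + s1 = 28
  3x1 + 2x2 + s2 = 17
  2x1 + x2 + s3 = 16
  x1, x2, s1, s2, s3 ≥ 0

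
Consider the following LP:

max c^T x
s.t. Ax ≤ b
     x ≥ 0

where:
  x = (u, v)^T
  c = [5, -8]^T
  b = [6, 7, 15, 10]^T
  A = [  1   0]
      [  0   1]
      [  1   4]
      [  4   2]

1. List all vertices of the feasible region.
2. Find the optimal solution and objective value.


1. (0, 0), (2.5, 0), (0.7143, 3.571), (0, 3.75)
2. u = 2.5, v = 0, z = 12.5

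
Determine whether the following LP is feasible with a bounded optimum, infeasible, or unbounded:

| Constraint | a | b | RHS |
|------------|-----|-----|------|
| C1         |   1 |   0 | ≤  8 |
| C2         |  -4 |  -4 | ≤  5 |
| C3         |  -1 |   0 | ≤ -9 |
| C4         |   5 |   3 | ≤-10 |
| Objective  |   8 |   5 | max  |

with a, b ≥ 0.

Infeasible (no feasible solution exists)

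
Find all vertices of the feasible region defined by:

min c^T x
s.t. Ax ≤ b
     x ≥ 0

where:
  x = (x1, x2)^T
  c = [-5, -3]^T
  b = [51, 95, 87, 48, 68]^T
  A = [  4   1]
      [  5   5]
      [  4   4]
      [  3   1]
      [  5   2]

(0, 0), (12.75, 0), (11.33, 5.667), (10, 9), (0, 19)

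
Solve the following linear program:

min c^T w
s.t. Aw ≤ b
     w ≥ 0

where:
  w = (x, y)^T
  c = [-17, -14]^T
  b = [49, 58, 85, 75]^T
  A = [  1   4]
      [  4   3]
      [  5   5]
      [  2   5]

Evaluate the objective at each vertex of the feasible region:
  z(0, 0) = 0
  z(14.5, 0) = -246.5
  z(7, 10) = -259  ←
  z(6.333, 10.67) = -257
  z(0, 12.25) = -171.5
The minimum is at x = 7, y = 10.

x = 7, y = 10, z = -259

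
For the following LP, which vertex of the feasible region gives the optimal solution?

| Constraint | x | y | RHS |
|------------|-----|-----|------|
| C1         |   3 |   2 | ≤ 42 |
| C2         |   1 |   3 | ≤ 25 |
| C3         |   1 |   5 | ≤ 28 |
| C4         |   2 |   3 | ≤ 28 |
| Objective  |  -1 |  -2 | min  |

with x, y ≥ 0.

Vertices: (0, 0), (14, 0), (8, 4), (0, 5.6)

Evaluate the objective at each vertex of the feasible region:
  z(0, 0) = 0
  z(14, 0) = -14
  z(8, 4) = -16  ←
  z(0, 5.6) = -11.2
The minimum is at x = 8, y = 4.

(8, 4)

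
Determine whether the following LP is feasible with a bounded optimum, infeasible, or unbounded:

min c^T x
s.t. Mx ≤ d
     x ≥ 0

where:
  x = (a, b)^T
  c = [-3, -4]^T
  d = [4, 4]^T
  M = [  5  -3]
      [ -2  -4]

Unbounded (objective can decrease without bound)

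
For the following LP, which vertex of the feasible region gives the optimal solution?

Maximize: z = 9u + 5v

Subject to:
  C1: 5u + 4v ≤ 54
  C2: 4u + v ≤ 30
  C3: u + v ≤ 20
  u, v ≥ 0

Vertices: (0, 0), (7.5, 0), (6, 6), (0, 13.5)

Evaluate the objective at each vertex of the feasible region:
  z(0, 0) = 0
  z(7.5, 0) = 67.5
  z(6, 6) = 84  ←
  z(0, 13.5) = 67.5
The maximum is at u = 6, v = 6.

(6, 6)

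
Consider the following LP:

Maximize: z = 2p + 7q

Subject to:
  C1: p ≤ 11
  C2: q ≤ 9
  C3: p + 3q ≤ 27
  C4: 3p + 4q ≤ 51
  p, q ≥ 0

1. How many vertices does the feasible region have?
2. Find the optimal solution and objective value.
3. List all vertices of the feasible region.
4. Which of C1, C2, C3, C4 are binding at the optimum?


1. 5
2. p = 0, q = 9, z = 63
3. (0, 0), (11, 0), (11, 4.5), (9, 6), (0, 9)
4. C2, C3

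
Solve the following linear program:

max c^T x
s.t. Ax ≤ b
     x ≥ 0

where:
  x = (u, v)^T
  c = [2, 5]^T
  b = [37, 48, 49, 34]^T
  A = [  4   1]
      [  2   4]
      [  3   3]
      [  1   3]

Evaluate the objective at each vertex of the feasible region:
  z(0, 0) = 0
  z(9.25, 0) = 18.5
  z(7.143, 8.429) = 56.43
  z(4, 10) = 58  ←
  z(0, 11.33) = 56.67
The maximum is at u = 4, v = 10.

u = 4, v = 10, z = 58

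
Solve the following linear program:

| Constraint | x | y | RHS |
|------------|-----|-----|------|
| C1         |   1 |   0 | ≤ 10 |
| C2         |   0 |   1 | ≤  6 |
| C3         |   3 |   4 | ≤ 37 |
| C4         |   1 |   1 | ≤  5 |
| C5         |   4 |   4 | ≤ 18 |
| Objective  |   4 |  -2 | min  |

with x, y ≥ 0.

Evaluate the objective at each vertex of the feasible region:
  z(0, 0) = 0
  z(4.5, 0) = 18
  z(0, 4.5) = -9  ←
The minimum is at x = 0, y = 4.5.

x = 0, y = 4.5, z = -9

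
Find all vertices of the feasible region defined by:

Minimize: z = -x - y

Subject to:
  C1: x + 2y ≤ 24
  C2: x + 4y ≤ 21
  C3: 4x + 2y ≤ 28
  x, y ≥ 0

(0, 0), (7, 0), (5, 4), (0, 5.25)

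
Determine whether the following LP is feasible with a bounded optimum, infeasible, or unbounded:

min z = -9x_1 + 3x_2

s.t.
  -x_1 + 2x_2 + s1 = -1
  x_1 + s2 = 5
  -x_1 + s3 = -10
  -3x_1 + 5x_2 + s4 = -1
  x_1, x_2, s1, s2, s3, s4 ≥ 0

Infeasible (no feasible solution exists)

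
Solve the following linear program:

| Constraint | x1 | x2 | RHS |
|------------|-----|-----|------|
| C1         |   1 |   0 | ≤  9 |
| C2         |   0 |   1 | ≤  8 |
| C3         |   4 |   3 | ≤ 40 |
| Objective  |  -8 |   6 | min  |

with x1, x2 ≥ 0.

Evaluate the objective at each vertex of the feasible region:
  z(0, 0) = 0
  z(9, 0) = -72  ←
  z(9, 1.333) = -64
  z(4, 8) = 16
  z(0, 8) = 48
The minimum is at x1 = 9, x2 = 0.

x1 = 9, x2 = 0, z = -72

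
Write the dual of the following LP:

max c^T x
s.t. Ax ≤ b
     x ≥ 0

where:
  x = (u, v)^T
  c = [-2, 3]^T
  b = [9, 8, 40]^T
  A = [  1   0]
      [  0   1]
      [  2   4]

Primal max cᵀx s.t. Ax ≤ b, x ≥ 0  →  Dual min bᵀy s.t. Aᵀy ≥ c, y ≥ 0.

Minimize: z = 9y1 + 8y2 + 40y3

Subject to:
  y1 + 2y3 ≥ -2
  y2 + 4y3 ≥ 3
  y1, y2, y3 ≥ 0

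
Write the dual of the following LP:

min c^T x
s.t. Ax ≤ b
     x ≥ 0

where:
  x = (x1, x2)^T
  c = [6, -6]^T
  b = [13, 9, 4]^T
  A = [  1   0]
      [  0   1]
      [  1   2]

Primal min cᵀx s.t. Ax ≤ b, x ≥ 0  →  Dual max −bᵀy s.t. Aᵀy ≥ −c, y ≥ 0.

Maximize: z = -13y1 - 9y2 - 4y3

Subject to:
  y1 + y3 ≥ -6
  y2 + 2y3 ≥ 6
  y1, y2, y3 ≥ 0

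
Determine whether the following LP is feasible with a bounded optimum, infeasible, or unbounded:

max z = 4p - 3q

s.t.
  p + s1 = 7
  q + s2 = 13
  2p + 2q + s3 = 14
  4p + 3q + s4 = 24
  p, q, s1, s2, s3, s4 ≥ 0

Feasible with a bounded optimal solution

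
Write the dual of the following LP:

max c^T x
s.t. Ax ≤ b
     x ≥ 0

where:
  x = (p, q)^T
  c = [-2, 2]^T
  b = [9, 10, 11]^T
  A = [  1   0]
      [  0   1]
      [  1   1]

Primal max cᵀx s.t. Ax ≤ b, x ≥ 0  →  Dual min bᵀy s.t. Aᵀy ≥ c, y ≥ 0.

Minimize: z = 9y1 + 10y2 + 11y3

Subject to:
  y1 + y3 ≥ -2
  y2 + y3 ≥ 2
  y1, y2, y3 ≥ 0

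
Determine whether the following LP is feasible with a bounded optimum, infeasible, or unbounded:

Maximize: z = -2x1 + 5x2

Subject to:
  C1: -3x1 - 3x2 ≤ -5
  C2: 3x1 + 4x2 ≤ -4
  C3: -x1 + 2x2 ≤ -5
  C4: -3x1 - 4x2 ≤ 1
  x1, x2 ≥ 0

Infeasible (no feasible solution exists)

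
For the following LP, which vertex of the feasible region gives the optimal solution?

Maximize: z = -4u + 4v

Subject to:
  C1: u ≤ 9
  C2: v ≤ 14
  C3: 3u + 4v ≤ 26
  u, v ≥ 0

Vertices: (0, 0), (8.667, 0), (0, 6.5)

Evaluate the objective at each vertex of the feasible region:
  z(0, 0) = 0
  z(8.667, 0) = -34.67
  z(0, 6.5) = 26  ←
The maximum is at u = 0, v = 6.5.

(0, 6.5)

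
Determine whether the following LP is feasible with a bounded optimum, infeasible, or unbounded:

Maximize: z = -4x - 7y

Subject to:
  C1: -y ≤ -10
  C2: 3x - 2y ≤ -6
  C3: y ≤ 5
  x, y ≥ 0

Infeasible (no feasible solution exists)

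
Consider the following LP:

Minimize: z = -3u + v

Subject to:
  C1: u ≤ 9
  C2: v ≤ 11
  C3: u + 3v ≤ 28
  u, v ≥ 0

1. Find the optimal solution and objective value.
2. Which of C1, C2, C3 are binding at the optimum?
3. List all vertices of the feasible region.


1. u = 9, v = 0, z = -27
2. C1
3. (0, 0), (9, 0), (9, 6.333), (0, 9.333)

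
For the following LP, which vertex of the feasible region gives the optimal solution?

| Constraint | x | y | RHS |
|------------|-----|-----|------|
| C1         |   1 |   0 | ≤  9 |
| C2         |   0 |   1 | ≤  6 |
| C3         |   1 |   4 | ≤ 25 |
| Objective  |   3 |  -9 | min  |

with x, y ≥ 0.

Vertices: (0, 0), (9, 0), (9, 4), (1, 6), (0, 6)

Evaluate the objective at each vertex of the feasible region:
  z(0, 0) = 0
  z(9, 0) = 27
  z(9, 4) = -9
  z(1, 6) = -51
  z(0, 6) = -54  ←
The minimum is at x = 0, y = 6.

(0, 6)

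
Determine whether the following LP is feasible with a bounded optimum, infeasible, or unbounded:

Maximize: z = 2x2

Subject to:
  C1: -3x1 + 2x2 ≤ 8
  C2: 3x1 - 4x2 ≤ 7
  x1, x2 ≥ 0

Unbounded (objective can increase without bound)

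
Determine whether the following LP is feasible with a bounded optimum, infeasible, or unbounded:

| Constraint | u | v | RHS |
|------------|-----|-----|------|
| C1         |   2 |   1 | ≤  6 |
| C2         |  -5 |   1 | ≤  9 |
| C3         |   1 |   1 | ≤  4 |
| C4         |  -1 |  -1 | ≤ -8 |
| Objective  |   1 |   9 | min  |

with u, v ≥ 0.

Infeasible (no feasible solution exists)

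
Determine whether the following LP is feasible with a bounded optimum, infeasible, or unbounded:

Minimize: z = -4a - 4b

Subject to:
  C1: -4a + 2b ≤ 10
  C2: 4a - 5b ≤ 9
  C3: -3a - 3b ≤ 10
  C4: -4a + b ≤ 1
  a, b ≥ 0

Unbounded (objective can decrease without bound)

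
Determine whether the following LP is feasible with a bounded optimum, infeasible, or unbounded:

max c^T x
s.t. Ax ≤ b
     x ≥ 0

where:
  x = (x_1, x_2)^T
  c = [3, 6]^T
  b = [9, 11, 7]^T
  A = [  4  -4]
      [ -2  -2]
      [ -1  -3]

Unbounded (objective can increase without bound)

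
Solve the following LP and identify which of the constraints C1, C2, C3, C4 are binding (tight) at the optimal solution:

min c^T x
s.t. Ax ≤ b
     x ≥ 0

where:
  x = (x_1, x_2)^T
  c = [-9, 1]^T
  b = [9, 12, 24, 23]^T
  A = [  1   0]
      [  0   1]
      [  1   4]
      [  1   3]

At x_1 = 9, x_2 = 0, compute slack b - a·x for each constraint:
  C1: 9 − 9 = 0  (binding)
  C2: 12 − 0 = 12  (slack)
  C3: 24 − 9 = 15  (slack)
  C4: 23 − 9 = 14  (slack)

Optimal: x_1 = 9, x_2 = 0
Binding: C1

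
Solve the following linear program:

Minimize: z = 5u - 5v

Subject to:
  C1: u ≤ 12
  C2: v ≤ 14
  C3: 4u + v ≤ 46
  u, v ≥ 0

Evaluate the objective at each vertex of the feasible region:
  z(0, 0) = 0
  z(11.5, 0) = 57.5
  z(8, 14) = -30
  z(0, 14) = -70  ←
The minimum is at u = 0, v = 14.

u = 0, v = 14, z = -70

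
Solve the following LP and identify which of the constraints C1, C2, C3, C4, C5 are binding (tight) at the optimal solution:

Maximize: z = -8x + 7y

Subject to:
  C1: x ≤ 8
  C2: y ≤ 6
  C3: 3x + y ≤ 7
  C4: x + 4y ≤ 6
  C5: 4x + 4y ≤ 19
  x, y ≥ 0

At x = 0, y = 1.5, compute slack b - a·x for each constraint:
  C1: 8 − 0 = 8  (slack)
  C2: 6 − 1.5 = 4.5  (slack)
  C3: 7 − 1.5 = 5.5  (slack)
  C4: 6 − 6 = 0  (binding)
  C5: 19 − 6 = 13  (slack)

Optimal: x = 0, y = 1.5
Binding: C4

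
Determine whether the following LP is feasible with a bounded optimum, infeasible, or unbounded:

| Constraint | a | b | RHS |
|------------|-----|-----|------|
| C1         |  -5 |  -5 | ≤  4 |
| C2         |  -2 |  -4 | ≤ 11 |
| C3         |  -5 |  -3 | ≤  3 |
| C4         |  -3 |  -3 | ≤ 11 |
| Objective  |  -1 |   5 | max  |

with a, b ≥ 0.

Unbounded (objective can increase without bound)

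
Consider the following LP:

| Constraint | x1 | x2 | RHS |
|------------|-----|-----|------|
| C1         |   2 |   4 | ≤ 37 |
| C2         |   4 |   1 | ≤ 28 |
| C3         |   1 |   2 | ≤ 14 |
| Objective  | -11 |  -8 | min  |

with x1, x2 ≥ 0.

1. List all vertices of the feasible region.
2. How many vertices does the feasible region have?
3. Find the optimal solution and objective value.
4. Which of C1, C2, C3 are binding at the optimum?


1. (0, 0), (7, 0), (6, 4), (0, 7)
2. 4
3. x1 = 6, x2 = 4, z = -98
4. C2, C3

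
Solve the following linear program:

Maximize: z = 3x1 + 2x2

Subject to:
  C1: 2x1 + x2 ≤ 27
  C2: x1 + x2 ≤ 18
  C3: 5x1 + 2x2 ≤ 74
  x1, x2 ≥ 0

Evaluate the objective at each vertex of the feasible region:
  z(0, 0) = 0
  z(13.5, 0) = 40.5
  z(9, 9) = 45  ←
  z(0, 18) = 36
The maximum is at x1 = 9, x2 = 9.

x1 = 9, x2 = 9, z = 45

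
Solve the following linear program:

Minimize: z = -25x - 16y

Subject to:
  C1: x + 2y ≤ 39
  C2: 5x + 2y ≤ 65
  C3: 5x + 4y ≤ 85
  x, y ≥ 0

Evaluate the objective at each vertex of the feasible region:
  z(0, 0) = 0
  z(13, 0) = -325
  z(9, 10) = -385  ←
  z(2.333, 18.33) = -351.7
  z(0, 19.5) = -312
The minimum is at x = 9, y = 10.

x = 9, y = 10, z = -385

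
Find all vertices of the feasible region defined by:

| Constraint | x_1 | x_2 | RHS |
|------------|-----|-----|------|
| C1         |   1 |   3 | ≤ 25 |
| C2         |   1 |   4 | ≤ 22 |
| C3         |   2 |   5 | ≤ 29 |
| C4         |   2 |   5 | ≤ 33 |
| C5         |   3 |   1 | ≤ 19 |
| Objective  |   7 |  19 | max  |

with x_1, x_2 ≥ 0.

(0, 0), (6.333, 0), (5.077, 3.769), (2, 5), (0, 5.5)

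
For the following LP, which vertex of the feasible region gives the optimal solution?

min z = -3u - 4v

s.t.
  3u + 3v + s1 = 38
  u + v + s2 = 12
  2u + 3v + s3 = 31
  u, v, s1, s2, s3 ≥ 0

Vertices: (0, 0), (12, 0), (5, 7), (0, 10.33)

Evaluate the objective at each vertex of the feasible region:
  z(0, 0) = 0
  z(12, 0) = -36
  z(5, 7) = -43  ←
  z(0, 10.33) = -41.33
The minimum is at u = 5, v = 7.

(5, 7)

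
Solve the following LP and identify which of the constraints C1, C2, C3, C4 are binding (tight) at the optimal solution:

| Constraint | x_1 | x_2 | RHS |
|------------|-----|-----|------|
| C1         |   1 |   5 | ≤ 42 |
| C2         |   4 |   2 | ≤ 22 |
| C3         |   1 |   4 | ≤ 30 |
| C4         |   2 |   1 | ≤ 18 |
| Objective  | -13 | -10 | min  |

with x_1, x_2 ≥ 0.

At x_1 = 2, x_2 = 7, compute slack b - a·x for each constraint:
  C1: 42 − 37 = 5  (slack)
  C2: 22 − 22 = 0  (binding)
  C3: 30 − 30 = 0  (binding)
  C4: 18 − 11 = 7  (slack)

Optimal: x_1 = 2, x_2 = 7
Binding: C2, C3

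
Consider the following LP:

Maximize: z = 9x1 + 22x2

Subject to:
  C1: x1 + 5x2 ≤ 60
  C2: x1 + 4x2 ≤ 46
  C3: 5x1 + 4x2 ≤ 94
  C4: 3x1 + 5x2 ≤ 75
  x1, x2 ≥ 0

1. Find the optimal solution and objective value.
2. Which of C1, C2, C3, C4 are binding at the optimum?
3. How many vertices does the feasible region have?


1. x1 = 10, x2 = 9, z = 288
2. C2, C4
3. 5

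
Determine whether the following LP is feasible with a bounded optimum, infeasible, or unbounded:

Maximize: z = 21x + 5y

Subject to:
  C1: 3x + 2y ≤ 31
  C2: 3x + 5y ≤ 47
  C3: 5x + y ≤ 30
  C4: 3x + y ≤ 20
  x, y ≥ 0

Feasible with a bounded optimal solution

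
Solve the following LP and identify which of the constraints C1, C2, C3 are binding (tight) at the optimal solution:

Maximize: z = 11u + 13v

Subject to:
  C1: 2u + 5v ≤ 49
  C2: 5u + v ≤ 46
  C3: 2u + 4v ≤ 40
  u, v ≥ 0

At u = 8, v = 6, compute slack b - a·x for each constraint:
  C1: 49 − 46 = 3  (slack)
  C2: 46 − 46 = 0  (binding)
  C3: 40 − 40 = 0  (binding)

Optimal: u = 8, v = 6
Binding: C2, C3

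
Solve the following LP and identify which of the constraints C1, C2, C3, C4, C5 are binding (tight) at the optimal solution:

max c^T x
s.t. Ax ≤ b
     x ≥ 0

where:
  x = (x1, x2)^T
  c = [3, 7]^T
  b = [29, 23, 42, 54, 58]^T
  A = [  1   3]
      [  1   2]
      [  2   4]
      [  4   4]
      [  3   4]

At x1 = 5, x2 = 8, compute slack b - a·x for each constraint:
  C1: 29 − 29 = 0  (binding)
  C2: 23 − 21 = 2  (slack)
  C3: 42 − 42 = 0  (binding)
  C4: 54 − 52 = 2  (slack)
  C5: 58 − 47 = 11  (slack)

Optimal: x1 = 5, x2 = 8
Binding: C1, C3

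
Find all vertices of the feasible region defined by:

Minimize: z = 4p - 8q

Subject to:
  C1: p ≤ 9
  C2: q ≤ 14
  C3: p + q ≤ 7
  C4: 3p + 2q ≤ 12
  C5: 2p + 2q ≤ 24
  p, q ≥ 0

(0, 0), (4, 0), (0, 6)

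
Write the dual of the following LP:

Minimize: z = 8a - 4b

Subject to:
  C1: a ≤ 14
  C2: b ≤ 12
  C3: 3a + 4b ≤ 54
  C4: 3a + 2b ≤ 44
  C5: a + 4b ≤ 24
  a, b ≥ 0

Primal min cᵀx s.t. Ax ≤ b, x ≥ 0  →  Dual max −bᵀy s.t. Aᵀy ≥ −c, y ≥ 0.

Maximize: z = -14y1 - 12y2 - 54y3 - 44y4 - 24y5

Subject to:
  y1 + 3y3 + 3y4 + y5 ≥ -8
  y2 + 4y3 + 2y4 + 4y5 ≥ 4
  y1, y2, y3, y4, y5 ≥ 0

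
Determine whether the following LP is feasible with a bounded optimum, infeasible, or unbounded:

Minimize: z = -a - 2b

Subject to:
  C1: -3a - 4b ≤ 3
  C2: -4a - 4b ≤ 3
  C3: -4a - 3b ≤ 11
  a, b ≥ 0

Unbounded (objective can decrease without bound)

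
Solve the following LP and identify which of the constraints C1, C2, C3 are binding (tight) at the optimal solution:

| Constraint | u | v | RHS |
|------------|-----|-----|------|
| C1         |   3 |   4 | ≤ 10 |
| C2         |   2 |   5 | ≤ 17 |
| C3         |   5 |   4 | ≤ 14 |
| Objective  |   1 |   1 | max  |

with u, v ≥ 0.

At u = 2, v = 1, compute slack b - a·x for each constraint:
  C1: 10 − 10 = 0  (binding)
  C2: 17 − 9 = 8  (slack)
  C3: 14 − 14 = 0  (binding)

Optimal: u = 2, v = 1
Binding: C1, C3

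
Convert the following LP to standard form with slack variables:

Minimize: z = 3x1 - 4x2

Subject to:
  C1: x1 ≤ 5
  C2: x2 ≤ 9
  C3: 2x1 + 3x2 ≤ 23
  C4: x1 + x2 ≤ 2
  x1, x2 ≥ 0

min z = 3x1 - 4x2

s.t.
  x1 + s1 = 5
  x2 + s2 = 9
  2x1 + 3x2 + s3 = 23
  x1 + x2 + s4 = 2
  x1, x2, s1, s2, s3, s4 ≥ 0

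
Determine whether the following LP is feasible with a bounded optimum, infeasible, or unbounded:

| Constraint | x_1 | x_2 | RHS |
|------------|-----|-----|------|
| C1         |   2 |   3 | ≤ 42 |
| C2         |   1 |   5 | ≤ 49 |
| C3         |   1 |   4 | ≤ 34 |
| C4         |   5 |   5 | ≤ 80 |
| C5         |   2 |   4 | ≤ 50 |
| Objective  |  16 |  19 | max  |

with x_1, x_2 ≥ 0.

Feasible with a bounded optimal solution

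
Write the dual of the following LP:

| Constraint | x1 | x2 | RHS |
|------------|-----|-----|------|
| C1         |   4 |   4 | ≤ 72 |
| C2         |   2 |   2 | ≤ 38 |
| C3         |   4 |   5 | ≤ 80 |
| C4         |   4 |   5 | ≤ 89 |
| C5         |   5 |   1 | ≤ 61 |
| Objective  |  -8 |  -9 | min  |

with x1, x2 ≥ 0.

Primal min cᵀx s.t. Ax ≤ b, x ≥ 0  →  Dual max −bᵀy s.t. Aᵀy ≥ −c, y ≥ 0.

Maximize: z = -72y1 - 38y2 - 80y3 - 89y4 - 61y5

Subject to:
  4y1 + 2y2 + 4y3 + 4y4 + 5y5 ≥ 8
  4y1 + 2y2 + 5y3 + 5y4 + y5 ≥ 9
  y1, y2, y3, y4, y5 ≥ 0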